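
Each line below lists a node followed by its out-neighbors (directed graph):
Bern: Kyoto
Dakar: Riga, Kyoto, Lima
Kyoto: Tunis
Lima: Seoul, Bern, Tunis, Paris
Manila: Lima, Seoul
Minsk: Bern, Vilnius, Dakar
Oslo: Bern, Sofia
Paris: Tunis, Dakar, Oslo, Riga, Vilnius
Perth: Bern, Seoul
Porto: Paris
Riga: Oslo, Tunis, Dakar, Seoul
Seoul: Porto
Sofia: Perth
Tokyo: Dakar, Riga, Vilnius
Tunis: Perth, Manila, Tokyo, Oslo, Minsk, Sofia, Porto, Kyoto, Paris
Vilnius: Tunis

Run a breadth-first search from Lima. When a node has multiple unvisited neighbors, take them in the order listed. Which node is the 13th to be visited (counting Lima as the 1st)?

Sofia

Visit Lima; enqueue Seoul, Bern, Tunis, Paris → queue [Seoul, Bern, Tunis, Paris]
Visit Seoul; enqueue Porto → queue [Bern, Tunis, Paris, Porto]
Visit Bern; enqueue Kyoto → queue [Tunis, Paris, Porto, Kyoto]
Visit Tunis; enqueue Perth, Manila, Tokyo, Oslo, Minsk, Sofia → queue [Paris, Porto, Kyoto, Perth, Manila, Tokyo, Oslo, Minsk, Sofia]
Visit Paris; enqueue Dakar, Riga, Vilnius → queue [Porto, Kyoto, Perth, Manila, Tokyo, Oslo, Minsk, Sofia, Dakar, Riga, Vilnius]
Visit Porto → queue [Kyoto, Perth, Manila, Tokyo, Oslo, Minsk, Sofia, Dakar, Riga, Vilnius]
Visit Kyoto → queue [Perth, Manila, Tokyo, Oslo, Minsk, Sofia, Dakar, Riga, Vilnius]
Visit Perth → queue [Manila, Tokyo, Oslo, Minsk, Sofia, Dakar, Riga, Vilnius]
Visit Manila → queue [Tokyo, Oslo, Minsk, Sofia, Dakar, Riga, Vilnius]
Visit Tokyo → queue [Oslo, Minsk, Sofia, Dakar, Riga, Vilnius]
Visit Oslo → queue [Minsk, Sofia, Dakar, Riga, Vilnius]
Visit Minsk → queue [Sofia, Dakar, Riga, Vilnius]
Visit Sofia → queue [Dakar, Riga, Vilnius]
Visit Dakar → queue [Riga, Vilnius]
Visit Riga → queue [Vilnius]
Visit Vilnius → queue []

Visit order: Lima, Seoul, Bern, Tunis, Paris, Porto, Kyoto, Perth, Manila, Tokyo, Oslo, Minsk, Sofia, Dakar, Riga, Vilnius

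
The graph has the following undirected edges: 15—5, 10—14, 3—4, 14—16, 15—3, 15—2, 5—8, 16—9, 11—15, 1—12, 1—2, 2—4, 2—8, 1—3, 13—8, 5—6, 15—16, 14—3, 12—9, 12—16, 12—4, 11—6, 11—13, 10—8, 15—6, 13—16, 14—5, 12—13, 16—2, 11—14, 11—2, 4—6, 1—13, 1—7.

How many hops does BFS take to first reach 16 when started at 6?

2

Level 0: 6
Level 1: 4, 5, 11, 15
Level 2: 2, 3, 8, 12, 13, 14, 16
Level 3: 1, 9, 10
Level 4: 7
16 first appears at level 2.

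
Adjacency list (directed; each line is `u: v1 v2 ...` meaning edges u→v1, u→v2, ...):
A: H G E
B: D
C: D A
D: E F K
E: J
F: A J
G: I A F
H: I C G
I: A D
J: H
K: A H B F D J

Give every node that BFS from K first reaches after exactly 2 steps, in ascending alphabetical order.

C, E, G, I

Level 0: K
Level 1: A, B, D, F, H, J
Level 2: C, E, G, I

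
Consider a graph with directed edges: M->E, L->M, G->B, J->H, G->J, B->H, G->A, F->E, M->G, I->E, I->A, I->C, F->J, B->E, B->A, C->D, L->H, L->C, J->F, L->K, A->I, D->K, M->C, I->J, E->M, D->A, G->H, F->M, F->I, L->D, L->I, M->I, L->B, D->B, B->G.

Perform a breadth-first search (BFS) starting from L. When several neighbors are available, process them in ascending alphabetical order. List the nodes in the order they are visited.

Visit L; enqueue B, C, D, H, I, K, M → queue [B, C, D, H, I, K, M]
Visit B; enqueue A, E, G → queue [C, D, H, I, K, M, A, E, G]
Visit C → queue [D, H, I, K, M, A, E, G]
Visit D → queue [H, I, K, M, A, E, G]
Visit H → queue [I, K, M, A, E, G]
Visit I; enqueue J → queue [K, M, A, E, G, J]
Visit K → queue [M, A, E, G, J]
Visit M → queue [A, E, G, J]
Visit A → queue [E, G, J]
Visit E → queue [G, J]
Visit G → queue [J]
Visit J; enqueue F → queue [F]
Visit F → queue []

L → B → C → D → H → I → K → M → A → E → G → J → F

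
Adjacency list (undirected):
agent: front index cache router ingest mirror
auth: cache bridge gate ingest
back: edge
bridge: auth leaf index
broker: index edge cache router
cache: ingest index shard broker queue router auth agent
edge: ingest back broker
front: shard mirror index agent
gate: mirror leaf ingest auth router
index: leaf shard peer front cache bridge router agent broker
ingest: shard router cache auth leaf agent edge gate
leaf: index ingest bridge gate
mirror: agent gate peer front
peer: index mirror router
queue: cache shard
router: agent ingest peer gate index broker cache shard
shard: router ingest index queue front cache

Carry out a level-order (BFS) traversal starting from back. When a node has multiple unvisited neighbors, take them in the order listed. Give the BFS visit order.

back, edge, ingest, broker, shard, router, cache, auth, leaf, agent, gate, index, queue, front, peer, bridge, mirror

Visit back; enqueue edge → queue [edge]
Visit edge; enqueue ingest, broker → queue [ingest, broker]
Visit ingest; enqueue shard, router, cache, auth, leaf, agent, gate → queue [broker, shard, router, cache, auth, leaf, agent, gate]
Visit broker; enqueue index → queue [shard, router, cache, auth, leaf, agent, gate, index]
Visit shard; enqueue queue, front → queue [router, cache, auth, leaf, agent, gate, index, queue, front]
Visit router; enqueue peer → queue [cache, auth, leaf, agent, gate, index, queue, front, peer]
Visit cache → queue [auth, leaf, agent, gate, index, queue, front, peer]
Visit auth; enqueue bridge → queue [leaf, agent, gate, index, queue, front, peer, bridge]
Visit leaf → queue [agent, gate, index, queue, front, peer, bridge]
Visit agent; enqueue mirror → queue [gate, index, queue, front, peer, bridge, mirror]
Visit gate → queue [index, queue, front, peer, bridge, mirror]
Visit index → queue [queue, front, peer, bridge, mirror]
Visit queue → queue [front, peer, bridge, mirror]
Visit front → queue [peer, bridge, mirror]
Visit peer → queue [bridge, mirror]
Visit bridge → queue [mirror]
Visit mirror → queue []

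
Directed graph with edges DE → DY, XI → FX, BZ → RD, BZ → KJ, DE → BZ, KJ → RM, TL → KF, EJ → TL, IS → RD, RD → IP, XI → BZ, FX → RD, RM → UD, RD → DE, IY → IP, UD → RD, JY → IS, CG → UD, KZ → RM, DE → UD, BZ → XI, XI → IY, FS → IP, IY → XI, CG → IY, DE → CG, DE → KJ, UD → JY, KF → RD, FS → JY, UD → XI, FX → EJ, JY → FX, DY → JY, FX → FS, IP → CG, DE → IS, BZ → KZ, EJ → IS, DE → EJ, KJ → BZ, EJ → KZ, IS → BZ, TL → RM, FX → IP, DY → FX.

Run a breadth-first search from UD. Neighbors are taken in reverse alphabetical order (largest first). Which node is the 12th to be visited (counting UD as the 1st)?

EJ

Visit UD; enqueue XI, RD, JY → queue [XI, RD, JY]
Visit XI; enqueue IY, FX, BZ → queue [RD, JY, IY, FX, BZ]
Visit RD; enqueue IP, DE → queue [JY, IY, FX, BZ, IP, DE]
Visit JY; enqueue IS → queue [IY, FX, BZ, IP, DE, IS]
Visit IY → queue [FX, BZ, IP, DE, IS]
Visit FX; enqueue FS, EJ → queue [BZ, IP, DE, IS, FS, EJ]
Visit BZ; enqueue KZ, KJ → queue [IP, DE, IS, FS, EJ, KZ, KJ]
Visit IP; enqueue CG → queue [DE, IS, FS, EJ, KZ, KJ, CG]
Visit DE; enqueue DY → queue [IS, FS, EJ, KZ, KJ, CG, DY]
Visit IS → queue [FS, EJ, KZ, KJ, CG, DY]
Visit FS → queue [EJ, KZ, KJ, CG, DY]
Visit EJ; enqueue TL → queue [KZ, KJ, CG, DY, TL]
Visit KZ; enqueue RM → queue [KJ, CG, DY, TL, RM]
Visit KJ → queue [CG, DY, TL, RM]
Visit CG → queue [DY, TL, RM]
Visit DY → queue [TL, RM]
Visit TL; enqueue KF → queue [RM, KF]
Visit RM → queue [KF]
Visit KF → queue []

Visit order: UD, XI, RD, JY, IY, FX, BZ, IP, DE, IS, FS, EJ, KZ, KJ, CG, DY, TL, RM, KF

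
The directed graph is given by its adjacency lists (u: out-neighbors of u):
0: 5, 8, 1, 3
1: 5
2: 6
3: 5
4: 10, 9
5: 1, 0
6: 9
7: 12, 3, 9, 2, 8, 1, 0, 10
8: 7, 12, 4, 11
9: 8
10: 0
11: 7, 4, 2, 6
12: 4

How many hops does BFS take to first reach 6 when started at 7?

Level 0: 7
Level 1: 0, 1, 2, 3, 8, 9, 10, 12
Level 2: 4, 5, 6, 11
6 first appears at level 2.

2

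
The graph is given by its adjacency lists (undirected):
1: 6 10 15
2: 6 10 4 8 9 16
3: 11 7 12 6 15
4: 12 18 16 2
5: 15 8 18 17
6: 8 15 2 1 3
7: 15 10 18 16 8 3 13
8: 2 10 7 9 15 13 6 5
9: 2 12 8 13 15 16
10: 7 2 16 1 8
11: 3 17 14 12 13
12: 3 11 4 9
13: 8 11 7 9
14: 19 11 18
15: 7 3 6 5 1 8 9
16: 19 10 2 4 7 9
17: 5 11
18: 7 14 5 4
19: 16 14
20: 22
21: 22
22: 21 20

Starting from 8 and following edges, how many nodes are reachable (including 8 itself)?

19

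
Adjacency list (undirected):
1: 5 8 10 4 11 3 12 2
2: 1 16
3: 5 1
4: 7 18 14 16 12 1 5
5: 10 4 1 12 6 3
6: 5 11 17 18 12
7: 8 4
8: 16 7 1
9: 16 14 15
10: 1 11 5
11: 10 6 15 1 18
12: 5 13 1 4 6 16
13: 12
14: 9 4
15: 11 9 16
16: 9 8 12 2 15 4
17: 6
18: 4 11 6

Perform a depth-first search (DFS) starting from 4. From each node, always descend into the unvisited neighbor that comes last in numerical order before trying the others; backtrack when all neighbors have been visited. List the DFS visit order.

4 18 11 15 16 12 13 6 17 5 10 1 8 7 3 2 9 14

Visit 4
4 → 18
18 → 11
11 → 15
15 → 16
16 → 12
12 → 13
12 → 6
6 → 17
6 → 5
5 → 10
10 → 1
1 → 8
8 → 7
1 → 3
1 → 2
16 → 9
9 → 14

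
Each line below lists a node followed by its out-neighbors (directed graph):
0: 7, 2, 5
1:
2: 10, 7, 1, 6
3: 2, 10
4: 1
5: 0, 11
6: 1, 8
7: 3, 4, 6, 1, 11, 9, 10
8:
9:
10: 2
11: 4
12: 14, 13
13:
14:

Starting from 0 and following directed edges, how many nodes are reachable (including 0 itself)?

12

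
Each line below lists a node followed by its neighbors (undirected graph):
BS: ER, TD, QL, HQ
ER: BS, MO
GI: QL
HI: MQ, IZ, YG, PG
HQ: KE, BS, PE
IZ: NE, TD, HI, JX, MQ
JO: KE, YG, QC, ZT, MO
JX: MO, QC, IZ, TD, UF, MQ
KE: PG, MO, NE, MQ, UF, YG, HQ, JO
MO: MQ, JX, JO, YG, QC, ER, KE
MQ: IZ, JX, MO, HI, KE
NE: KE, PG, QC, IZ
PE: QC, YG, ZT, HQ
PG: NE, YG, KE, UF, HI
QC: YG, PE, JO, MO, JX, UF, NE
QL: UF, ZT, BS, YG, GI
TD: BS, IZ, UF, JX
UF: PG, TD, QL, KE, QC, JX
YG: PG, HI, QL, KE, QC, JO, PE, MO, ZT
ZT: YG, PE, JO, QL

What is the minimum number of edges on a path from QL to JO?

Level 0: QL
Level 1: BS, GI, UF, YG, ZT
Level 2: ER, HI, HQ, JO, JX, KE, MO, PE, PG, QC, TD
Level 3: IZ, MQ, NE
JO first appears at level 2.

2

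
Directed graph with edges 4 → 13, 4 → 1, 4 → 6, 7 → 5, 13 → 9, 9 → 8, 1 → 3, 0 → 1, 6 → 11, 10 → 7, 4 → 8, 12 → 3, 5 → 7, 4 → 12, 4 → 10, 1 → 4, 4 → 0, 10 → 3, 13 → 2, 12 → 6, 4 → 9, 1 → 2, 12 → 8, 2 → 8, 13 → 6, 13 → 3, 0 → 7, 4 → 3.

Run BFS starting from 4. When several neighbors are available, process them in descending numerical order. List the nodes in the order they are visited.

Visit 4; enqueue 13, 12, 10, 9, 8, 6, 3, 1, 0 → queue [13, 12, 10, 9, 8, 6, 3, 1, 0]
Visit 13; enqueue 2 → queue [12, 10, 9, 8, 6, 3, 1, 0, 2]
Visit 12 → queue [10, 9, 8, 6, 3, 1, 0, 2]
Visit 10; enqueue 7 → queue [9, 8, 6, 3, 1, 0, 2, 7]
Visit 9 → queue [8, 6, 3, 1, 0, 2, 7]
Visit 8 → queue [6, 3, 1, 0, 2, 7]
Visit 6; enqueue 11 → queue [3, 1, 0, 2, 7, 11]
Visit 3 → queue [1, 0, 2, 7, 11]
Visit 1 → queue [0, 2, 7, 11]
Visit 0 → queue [2, 7, 11]
Visit 2 → queue [7, 11]
Visit 7; enqueue 5 → queue [11, 5]
Visit 11 → queue [5]
Visit 5 → queue []

4 -> 13 -> 12 -> 10 -> 9 -> 8 -> 6 -> 3 -> 1 -> 0 -> 2 -> 7 -> 11 -> 5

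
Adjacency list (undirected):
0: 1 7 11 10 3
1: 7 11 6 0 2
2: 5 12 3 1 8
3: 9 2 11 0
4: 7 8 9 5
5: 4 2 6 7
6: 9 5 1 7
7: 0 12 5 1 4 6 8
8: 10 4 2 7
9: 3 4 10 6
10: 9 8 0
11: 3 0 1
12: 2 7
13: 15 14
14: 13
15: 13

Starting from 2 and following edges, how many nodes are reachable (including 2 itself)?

13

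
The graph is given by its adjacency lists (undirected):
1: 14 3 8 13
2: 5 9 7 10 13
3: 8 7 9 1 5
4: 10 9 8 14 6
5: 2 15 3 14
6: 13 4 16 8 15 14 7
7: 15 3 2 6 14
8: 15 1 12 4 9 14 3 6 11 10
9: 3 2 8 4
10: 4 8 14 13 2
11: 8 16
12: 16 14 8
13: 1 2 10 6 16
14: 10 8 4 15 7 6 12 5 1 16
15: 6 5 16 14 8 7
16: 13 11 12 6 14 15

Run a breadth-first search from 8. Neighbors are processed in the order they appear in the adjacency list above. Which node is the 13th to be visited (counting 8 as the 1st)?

16

Visit 8; enqueue 15, 1, 12, 4, 9, 14, 3, 6, 11, 10 → queue [15, 1, 12, 4, 9, 14, 3, 6, 11, 10]
Visit 15; enqueue 5, 16, 7 → queue [1, 12, 4, 9, 14, 3, 6, 11, 10, 5, 16, 7]
Visit 1; enqueue 13 → queue [12, 4, 9, 14, 3, 6, 11, 10, 5, 16, 7, 13]
Visit 12 → queue [4, 9, 14, 3, 6, 11, 10, 5, 16, 7, 13]
Visit 4 → queue [9, 14, 3, 6, 11, 10, 5, 16, 7, 13]
Visit 9; enqueue 2 → queue [14, 3, 6, 11, 10, 5, 16, 7, 13, 2]
Visit 14 → queue [3, 6, 11, 10, 5, 16, 7, 13, 2]
Visit 3 → queue [6, 11, 10, 5, 16, 7, 13, 2]
Visit 6 → queue [11, 10, 5, 16, 7, 13, 2]
Visit 11 → queue [10, 5, 16, 7, 13, 2]
Visit 10 → queue [5, 16, 7, 13, 2]
Visit 5 → queue [16, 7, 13, 2]
Visit 16 → queue [7, 13, 2]
Visit 7 → queue [13, 2]
Visit 13 → queue [2]
Visit 2 → queue []

Visit order: 8, 15, 1, 12, 4, 9, 14, 3, 6, 11, 10, 5, 16, 7, 13, 2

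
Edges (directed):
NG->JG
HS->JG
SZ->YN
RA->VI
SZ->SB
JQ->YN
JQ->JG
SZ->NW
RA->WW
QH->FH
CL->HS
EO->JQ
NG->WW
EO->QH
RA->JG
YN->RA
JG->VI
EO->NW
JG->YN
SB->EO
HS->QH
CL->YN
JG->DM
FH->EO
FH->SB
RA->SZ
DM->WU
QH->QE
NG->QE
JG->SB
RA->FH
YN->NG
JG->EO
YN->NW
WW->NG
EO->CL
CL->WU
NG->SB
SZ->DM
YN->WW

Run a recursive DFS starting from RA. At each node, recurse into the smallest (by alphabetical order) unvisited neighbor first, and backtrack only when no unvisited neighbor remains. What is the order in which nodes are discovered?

RA, FH, EO, CL, HS, JG, DM, WU, SB, VI, YN, NG, QE, WW, NW, QH, JQ, SZ

Visit RA
RA → FH
FH → EO
EO → CL
CL → HS
HS → JG
JG → DM
DM → WU
JG → SB
JG → VI
JG → YN
YN → NG
NG → QE
NG → WW
YN → NW
HS → QH
EO → JQ
RA → SZ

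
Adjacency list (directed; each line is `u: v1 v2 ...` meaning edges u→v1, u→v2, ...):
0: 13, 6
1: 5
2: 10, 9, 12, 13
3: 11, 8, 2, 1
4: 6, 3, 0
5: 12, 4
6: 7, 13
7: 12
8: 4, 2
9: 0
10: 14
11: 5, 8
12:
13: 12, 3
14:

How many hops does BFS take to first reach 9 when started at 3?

Level 0: 3
Level 1: 1, 2, 8, 11
Level 2: 4, 5, 9, 10, 12, 13
Level 3: 0, 6, 14
Level 4: 7
9 first appears at level 2.

2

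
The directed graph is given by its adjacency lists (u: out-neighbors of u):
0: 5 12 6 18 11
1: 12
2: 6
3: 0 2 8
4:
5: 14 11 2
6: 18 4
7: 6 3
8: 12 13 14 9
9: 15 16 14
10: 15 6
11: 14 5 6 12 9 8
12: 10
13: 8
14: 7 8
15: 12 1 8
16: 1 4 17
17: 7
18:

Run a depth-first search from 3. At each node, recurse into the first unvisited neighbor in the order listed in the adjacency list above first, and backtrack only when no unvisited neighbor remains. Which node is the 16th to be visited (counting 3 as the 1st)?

16

Visit 3
3 → 0
0 → 5
5 → 14
14 → 7
7 → 6
6 → 18
6 → 4
14 → 8
8 → 12
12 → 10
10 → 15
15 → 1
8 → 13
8 → 9
9 → 16
16 → 17
5 → 11
5 → 2

Visit order: 3, 0, 5, 14, 7, 6, 18, 4, 8, 12, 10, 15, 1, 13, 9, 16, 17, 11, 2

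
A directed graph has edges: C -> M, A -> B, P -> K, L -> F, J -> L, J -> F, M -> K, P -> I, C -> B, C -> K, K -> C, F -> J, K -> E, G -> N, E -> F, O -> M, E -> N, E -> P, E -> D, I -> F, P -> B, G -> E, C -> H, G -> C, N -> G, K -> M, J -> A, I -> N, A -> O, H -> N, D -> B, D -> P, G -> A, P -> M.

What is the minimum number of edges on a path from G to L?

4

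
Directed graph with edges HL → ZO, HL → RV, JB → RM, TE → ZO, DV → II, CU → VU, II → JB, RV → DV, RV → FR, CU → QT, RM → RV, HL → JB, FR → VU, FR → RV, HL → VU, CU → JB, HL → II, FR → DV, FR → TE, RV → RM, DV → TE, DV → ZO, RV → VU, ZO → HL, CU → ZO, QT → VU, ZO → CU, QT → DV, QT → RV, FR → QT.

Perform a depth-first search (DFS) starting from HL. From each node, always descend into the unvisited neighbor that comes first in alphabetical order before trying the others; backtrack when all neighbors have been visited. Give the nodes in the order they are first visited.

Visit HL
HL → II
II → JB
JB → RM
RM → RV
RV → DV
DV → TE
TE → ZO
ZO → CU
CU → QT
QT → VU
RV → FR

HL II JB RM RV DV TE ZO CU QT VU FR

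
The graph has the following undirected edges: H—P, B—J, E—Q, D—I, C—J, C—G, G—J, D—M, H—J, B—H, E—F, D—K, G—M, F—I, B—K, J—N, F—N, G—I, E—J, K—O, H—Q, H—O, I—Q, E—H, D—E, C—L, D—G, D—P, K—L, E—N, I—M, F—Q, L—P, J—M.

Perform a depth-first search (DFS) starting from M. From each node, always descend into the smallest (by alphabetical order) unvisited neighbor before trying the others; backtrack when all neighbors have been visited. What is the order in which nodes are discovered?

M -> D -> E -> F -> I -> G -> C -> J -> B -> H -> O -> K -> L -> P -> Q -> N

Visit M
M → D
D → E
E → F
F → I
I → G
G → C
C → J
J → B
B → H
H → O
O → K
K → L
L → P
H → Q
J → N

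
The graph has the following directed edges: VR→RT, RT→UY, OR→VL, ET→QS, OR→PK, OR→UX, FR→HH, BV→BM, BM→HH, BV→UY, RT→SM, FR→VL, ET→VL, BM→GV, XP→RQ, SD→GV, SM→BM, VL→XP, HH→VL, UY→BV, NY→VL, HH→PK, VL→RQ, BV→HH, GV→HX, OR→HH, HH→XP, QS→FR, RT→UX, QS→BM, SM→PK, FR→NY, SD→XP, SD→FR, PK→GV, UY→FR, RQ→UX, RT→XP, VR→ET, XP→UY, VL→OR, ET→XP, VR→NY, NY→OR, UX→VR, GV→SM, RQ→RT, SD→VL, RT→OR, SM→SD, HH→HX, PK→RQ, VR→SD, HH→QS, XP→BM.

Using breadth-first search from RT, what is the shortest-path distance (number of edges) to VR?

2

Level 0: RT
Level 1: OR, SM, UX, UY, XP
Level 2: BM, BV, FR, HH, PK, RQ, SD, VL, VR
Level 3: ET, GV, HX, NY, QS
VR first appears at level 2.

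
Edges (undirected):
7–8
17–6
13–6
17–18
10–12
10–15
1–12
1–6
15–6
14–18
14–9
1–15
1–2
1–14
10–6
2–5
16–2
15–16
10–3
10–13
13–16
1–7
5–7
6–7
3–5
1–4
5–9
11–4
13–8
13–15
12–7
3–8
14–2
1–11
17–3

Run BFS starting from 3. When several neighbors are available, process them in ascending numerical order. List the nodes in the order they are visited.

3 5 8 10 17 2 7 9 13 6 12 15 18 1 14 16 4 11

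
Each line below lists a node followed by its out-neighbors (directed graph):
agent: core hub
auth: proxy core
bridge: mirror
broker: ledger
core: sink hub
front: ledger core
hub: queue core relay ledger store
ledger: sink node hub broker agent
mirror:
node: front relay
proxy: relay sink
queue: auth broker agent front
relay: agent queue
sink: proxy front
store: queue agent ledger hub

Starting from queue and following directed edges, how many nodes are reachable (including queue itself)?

BFS from queue visits: queue, front, broker, auth, agent, ledger, core, proxy, hub, sink, node, relay, store
Reachable nodes: 13 of 15 total.

13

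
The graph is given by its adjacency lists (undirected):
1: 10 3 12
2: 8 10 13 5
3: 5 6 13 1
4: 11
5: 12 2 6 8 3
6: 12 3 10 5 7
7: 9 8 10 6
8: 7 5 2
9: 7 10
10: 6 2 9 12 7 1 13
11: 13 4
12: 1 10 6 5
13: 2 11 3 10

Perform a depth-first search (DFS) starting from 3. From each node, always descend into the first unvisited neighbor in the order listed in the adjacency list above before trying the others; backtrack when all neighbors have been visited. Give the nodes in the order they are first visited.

Visit 3
3 → 5
5 → 12
12 → 1
1 → 10
10 → 6
6 → 7
7 → 9
7 → 8
8 → 2
2 → 13
13 → 11
11 → 4

3, 5, 12, 1, 10, 6, 7, 9, 8, 2, 13, 11, 4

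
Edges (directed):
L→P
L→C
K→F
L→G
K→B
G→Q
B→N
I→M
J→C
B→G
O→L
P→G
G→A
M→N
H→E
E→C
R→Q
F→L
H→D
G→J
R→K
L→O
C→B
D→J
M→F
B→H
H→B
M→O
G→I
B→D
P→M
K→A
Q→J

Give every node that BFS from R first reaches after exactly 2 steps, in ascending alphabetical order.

A, B, F, J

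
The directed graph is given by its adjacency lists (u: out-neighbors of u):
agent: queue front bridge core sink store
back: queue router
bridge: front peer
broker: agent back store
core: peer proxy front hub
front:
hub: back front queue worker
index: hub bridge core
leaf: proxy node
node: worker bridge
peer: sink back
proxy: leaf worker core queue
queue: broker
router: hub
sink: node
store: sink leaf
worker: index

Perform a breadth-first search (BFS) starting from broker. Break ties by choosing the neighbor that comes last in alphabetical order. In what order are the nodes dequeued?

broker, store, back, agent, sink, leaf, router, queue, front, core, bridge, node, proxy, hub, peer, worker, index

Visit broker; enqueue store, back, agent → queue [store, back, agent]
Visit store; enqueue sink, leaf → queue [back, agent, sink, leaf]
Visit back; enqueue router, queue → queue [agent, sink, leaf, router, queue]
Visit agent; enqueue front, core, bridge → queue [sink, leaf, router, queue, front, core, bridge]
Visit sink; enqueue node → queue [leaf, router, queue, front, core, bridge, node]
Visit leaf; enqueue proxy → queue [router, queue, front, core, bridge, node, proxy]
Visit router; enqueue hub → queue [queue, front, core, bridge, node, proxy, hub]
Visit queue → queue [front, core, bridge, node, proxy, hub]
Visit front → queue [core, bridge, node, proxy, hub]
Visit core; enqueue peer → queue [bridge, node, proxy, hub, peer]
Visit bridge → queue [node, proxy, hub, peer]
Visit node; enqueue worker → queue [proxy, hub, peer, worker]
Visit proxy → queue [hub, peer, worker]
Visit hub → queue [peer, worker]
Visit peer → queue [worker]
Visit worker; enqueue index → queue [index]
Visit index → queue []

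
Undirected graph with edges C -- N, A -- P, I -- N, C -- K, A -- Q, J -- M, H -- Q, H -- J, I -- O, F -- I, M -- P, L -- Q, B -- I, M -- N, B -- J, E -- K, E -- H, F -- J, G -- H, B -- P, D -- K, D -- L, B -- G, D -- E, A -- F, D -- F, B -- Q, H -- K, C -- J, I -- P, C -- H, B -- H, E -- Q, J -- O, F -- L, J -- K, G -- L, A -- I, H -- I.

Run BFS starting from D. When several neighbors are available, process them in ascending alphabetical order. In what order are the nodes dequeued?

Visit D; enqueue E, F, K, L → queue [E, F, K, L]
Visit E; enqueue H, Q → queue [F, K, L, H, Q]
Visit F; enqueue A, I, J → queue [K, L, H, Q, A, I, J]
Visit K; enqueue C → queue [L, H, Q, A, I, J, C]
Visit L; enqueue G → queue [H, Q, A, I, J, C, G]
Visit H; enqueue B → queue [Q, A, I, J, C, G, B]
Visit Q → queue [A, I, J, C, G, B]
Visit A; enqueue P → queue [I, J, C, G, B, P]
Visit I; enqueue N, O → queue [J, C, G, B, P, N, O]
Visit J; enqueue M → queue [C, G, B, P, N, O, M]
Visit C → queue [G, B, P, N, O, M]
Visit G → queue [B, P, N, O, M]
Visit B → queue [P, N, O, M]
Visit P → queue [N, O, M]
Visit N → queue [O, M]
Visit O → queue [M]
Visit M → queue []

D E F K L H Q A I J C G B P N O M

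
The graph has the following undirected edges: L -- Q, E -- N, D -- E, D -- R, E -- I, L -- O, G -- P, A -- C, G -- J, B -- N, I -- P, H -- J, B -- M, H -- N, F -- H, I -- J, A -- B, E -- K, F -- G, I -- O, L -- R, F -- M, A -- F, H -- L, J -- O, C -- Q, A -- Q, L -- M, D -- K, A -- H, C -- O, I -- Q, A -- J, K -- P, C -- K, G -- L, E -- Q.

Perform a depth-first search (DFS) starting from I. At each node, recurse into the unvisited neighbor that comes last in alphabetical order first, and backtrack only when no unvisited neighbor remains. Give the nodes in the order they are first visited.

I, Q, L, R, D, K, P, G, J, O, C, A, H, N, E, B, M, F

Visit I
I → Q
Q → L
L → R
R → D
D → K
K → P
P → G
G → J
J → O
O → C
C → A
A → H
H → N
N → E
N → B
B → M
M → F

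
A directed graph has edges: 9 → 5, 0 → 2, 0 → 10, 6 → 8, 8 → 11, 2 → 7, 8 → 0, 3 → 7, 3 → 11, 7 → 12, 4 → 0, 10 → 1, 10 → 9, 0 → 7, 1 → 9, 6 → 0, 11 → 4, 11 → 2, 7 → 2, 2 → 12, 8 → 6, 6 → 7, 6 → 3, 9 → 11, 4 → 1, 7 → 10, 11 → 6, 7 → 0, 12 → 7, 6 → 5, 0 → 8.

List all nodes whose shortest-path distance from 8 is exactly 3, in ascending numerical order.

Level 0: 8
Level 1: 0, 6, 11
Level 2: 2, 3, 4, 5, 7, 10
Level 3: 1, 9, 12

1, 9, 12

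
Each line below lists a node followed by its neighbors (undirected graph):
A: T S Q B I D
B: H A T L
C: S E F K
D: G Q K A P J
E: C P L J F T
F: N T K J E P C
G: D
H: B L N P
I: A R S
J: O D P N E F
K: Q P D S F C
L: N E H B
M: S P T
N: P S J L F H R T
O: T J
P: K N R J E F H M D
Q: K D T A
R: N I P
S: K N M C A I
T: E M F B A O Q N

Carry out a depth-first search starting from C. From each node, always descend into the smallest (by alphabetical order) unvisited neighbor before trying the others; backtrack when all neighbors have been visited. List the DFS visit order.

Visit C
C → E
E → F
F → J
J → D
D → A
A → B
B → H
H → L
L → N
N → P
P → K
K → Q
Q → T
T → M
M → S
S → I
I → R
T → O
D → G

C, E, F, J, D, A, B, H, L, N, P, K, Q, T, M, S, I, R, O, G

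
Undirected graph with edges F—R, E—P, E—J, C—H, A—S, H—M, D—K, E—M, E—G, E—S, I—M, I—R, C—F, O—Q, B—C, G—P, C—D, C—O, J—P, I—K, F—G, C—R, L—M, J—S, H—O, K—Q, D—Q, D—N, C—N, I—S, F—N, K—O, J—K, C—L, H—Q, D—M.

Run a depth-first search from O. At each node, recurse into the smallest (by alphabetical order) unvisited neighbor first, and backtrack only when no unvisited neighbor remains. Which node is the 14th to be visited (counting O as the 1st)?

J

Visit O
O → C
C → B
C → D
D → K
K → I
I → M
M → E
E → G
G → F
F → N
F → R
G → P
P → J
J → S
S → A
M → H
H → Q
M → L

Visit order: O, C, B, D, K, I, M, E, G, F, N, R, P, J, S, A, H, Q, L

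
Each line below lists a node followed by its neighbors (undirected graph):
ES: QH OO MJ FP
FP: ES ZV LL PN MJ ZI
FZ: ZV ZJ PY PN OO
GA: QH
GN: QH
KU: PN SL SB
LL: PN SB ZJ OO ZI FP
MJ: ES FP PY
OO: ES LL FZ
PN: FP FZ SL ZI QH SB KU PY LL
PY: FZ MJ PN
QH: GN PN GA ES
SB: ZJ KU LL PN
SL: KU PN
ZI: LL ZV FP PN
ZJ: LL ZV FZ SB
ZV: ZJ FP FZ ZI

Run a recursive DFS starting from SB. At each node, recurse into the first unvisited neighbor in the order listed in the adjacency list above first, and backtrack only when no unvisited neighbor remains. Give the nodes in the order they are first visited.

Visit SB
SB → ZJ
ZJ → LL
LL → PN
PN → FP
FP → ES
ES → QH
QH → GN
QH → GA
ES → OO
OO → FZ
FZ → ZV
ZV → ZI
FZ → PY
PY → MJ
PN → SL
SL → KU

SB, ZJ, LL, PN, FP, ES, QH, GN, GA, OO, FZ, ZV, ZI, PY, MJ, SL, KU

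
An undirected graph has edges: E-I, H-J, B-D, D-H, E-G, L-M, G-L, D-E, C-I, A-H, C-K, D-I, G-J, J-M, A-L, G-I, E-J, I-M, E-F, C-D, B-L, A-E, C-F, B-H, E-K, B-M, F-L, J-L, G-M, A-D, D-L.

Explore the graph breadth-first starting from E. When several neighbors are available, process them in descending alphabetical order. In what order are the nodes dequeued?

E → K → J → I → G → F → D → A → C → M → L → H → B

Visit E; enqueue K, J, I, G, F, D, A → queue [K, J, I, G, F, D, A]
Visit K; enqueue C → queue [J, I, G, F, D, A, C]
Visit J; enqueue M, L, H → queue [I, G, F, D, A, C, M, L, H]
Visit I → queue [G, F, D, A, C, M, L, H]
Visit G → queue [F, D, A, C, M, L, H]
Visit F → queue [D, A, C, M, L, H]
Visit D; enqueue B → queue [A, C, M, L, H, B]
Visit A → queue [C, M, L, H, B]
Visit C → queue [M, L, H, B]
Visit M → queue [L, H, B]
Visit L → queue [H, B]
Visit H → queue [B]
Visit B → queue []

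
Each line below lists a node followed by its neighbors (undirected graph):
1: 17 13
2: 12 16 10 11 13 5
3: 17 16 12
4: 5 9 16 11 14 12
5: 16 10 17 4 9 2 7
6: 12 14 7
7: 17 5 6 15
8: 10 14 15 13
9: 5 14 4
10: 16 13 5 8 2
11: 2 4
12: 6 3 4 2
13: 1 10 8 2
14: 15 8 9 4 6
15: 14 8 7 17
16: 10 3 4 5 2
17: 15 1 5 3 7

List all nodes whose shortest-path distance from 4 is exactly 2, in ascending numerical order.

2, 3, 6, 7, 8, 10, 15, 17

Level 0: 4
Level 1: 5, 9, 11, 12, 14, 16
Level 2: 2, 3, 6, 7, 8, 10, 15, 17
Level 3: 1, 13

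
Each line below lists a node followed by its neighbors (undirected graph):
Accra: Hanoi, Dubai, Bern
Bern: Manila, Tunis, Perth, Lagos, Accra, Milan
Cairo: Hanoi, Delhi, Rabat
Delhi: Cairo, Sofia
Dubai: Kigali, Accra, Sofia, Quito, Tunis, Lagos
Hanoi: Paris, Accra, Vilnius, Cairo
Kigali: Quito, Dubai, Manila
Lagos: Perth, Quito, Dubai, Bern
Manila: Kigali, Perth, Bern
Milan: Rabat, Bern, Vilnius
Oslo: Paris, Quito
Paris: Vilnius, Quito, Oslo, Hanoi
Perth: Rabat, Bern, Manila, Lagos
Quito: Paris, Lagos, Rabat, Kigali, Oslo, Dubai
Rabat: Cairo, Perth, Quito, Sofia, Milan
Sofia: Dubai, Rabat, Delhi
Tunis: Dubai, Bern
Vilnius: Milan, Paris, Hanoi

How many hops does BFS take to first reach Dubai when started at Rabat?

2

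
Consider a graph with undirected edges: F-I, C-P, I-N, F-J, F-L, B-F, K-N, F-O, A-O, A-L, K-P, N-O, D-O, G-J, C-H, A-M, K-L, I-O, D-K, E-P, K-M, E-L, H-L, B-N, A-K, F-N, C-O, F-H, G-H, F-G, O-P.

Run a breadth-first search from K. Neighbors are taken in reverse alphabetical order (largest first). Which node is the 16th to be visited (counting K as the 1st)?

Visit K; enqueue P, N, M, L, D, A → queue [P, N, M, L, D, A]
Visit P; enqueue O, E, C → queue [N, M, L, D, A, O, E, C]
Visit N; enqueue I, F, B → queue [M, L, D, A, O, E, C, I, F, B]
Visit M → queue [L, D, A, O, E, C, I, F, B]
Visit L; enqueue H → queue [D, A, O, E, C, I, F, B, H]
Visit D → queue [A, O, E, C, I, F, B, H]
Visit A → queue [O, E, C, I, F, B, H]
Visit O → queue [E, C, I, F, B, H]
Visit E → queue [C, I, F, B, H]
Visit C → queue [I, F, B, H]
Visit I → queue [F, B, H]
Visit F; enqueue J, G → queue [B, H, J, G]
Visit B → queue [H, J, G]
Visit H → queue [J, G]
Visit J → queue [G]
Visit G → queue []

Visit order: K, P, N, M, L, D, A, O, E, C, I, F, B, H, J, G

G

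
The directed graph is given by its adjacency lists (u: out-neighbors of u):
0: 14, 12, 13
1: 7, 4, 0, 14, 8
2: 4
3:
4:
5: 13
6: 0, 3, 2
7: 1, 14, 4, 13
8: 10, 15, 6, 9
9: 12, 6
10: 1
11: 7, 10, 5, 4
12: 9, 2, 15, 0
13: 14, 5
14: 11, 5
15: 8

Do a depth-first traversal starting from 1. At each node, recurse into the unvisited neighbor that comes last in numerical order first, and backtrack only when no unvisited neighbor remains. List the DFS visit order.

1, 14, 11, 10, 7, 13, 5, 4, 8, 15, 9, 12, 2, 0, 6, 3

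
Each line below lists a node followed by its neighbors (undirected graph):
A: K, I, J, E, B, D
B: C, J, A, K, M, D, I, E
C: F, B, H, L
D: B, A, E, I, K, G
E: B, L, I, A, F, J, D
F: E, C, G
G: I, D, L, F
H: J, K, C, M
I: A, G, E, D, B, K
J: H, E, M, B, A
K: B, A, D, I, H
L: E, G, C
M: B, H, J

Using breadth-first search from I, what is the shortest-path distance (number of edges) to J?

2

Level 0: I
Level 1: A, B, D, E, G, K
Level 2: C, F, H, J, L, M
J first appears at level 2.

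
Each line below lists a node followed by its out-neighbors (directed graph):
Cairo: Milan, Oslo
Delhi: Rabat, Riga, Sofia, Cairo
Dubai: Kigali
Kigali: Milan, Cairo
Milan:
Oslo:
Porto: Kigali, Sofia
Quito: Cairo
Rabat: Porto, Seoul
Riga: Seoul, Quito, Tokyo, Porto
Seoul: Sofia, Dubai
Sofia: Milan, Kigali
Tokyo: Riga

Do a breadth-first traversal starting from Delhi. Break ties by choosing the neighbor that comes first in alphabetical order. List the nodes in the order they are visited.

Delhi Cairo Rabat Riga Sofia Milan Oslo Porto Seoul Quito Tokyo Kigali Dubai

Visit Delhi; enqueue Cairo, Rabat, Riga, Sofia → queue [Cairo, Rabat, Riga, Sofia]
Visit Cairo; enqueue Milan, Oslo → queue [Rabat, Riga, Sofia, Milan, Oslo]
Visit Rabat; enqueue Porto, Seoul → queue [Riga, Sofia, Milan, Oslo, Porto, Seoul]
Visit Riga; enqueue Quito, Tokyo → queue [Sofia, Milan, Oslo, Porto, Seoul, Quito, Tokyo]
Visit Sofia; enqueue Kigali → queue [Milan, Oslo, Porto, Seoul, Quito, Tokyo, Kigali]
Visit Milan → queue [Oslo, Porto, Seoul, Quito, Tokyo, Kigali]
Visit Oslo → queue [Porto, Seoul, Quito, Tokyo, Kigali]
Visit Porto → queue [Seoul, Quito, Tokyo, Kigali]
Visit Seoul; enqueue Dubai → queue [Quito, Tokyo, Kigali, Dubai]
Visit Quito → queue [Tokyo, Kigali, Dubai]
Visit Tokyo → queue [Kigali, Dubai]
Visit Kigali → queue [Dubai]
Visit Dubai → queue []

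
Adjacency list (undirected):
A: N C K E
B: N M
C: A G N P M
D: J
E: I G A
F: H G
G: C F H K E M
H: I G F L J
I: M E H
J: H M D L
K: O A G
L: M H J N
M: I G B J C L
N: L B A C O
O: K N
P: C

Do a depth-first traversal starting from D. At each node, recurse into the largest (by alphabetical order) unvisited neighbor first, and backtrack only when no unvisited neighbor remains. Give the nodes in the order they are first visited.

D -> J -> M -> L -> N -> O -> K -> G -> H -> I -> E -> A -> C -> P -> F -> B

Visit D
D → J
J → M
M → L
L → N
N → O
O → K
K → G
G → H
H → I
I → E
E → A
A → C
C → P
H → F
N → B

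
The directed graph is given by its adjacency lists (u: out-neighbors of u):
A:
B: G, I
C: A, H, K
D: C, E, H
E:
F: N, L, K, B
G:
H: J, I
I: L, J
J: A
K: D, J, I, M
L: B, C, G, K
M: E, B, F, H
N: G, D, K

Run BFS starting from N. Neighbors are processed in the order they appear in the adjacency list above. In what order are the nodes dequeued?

N, G, D, K, C, E, H, J, I, M, A, L, B, F

Visit N; enqueue G, D, K → queue [G, D, K]
Visit G → queue [D, K]
Visit D; enqueue C, E, H → queue [K, C, E, H]
Visit K; enqueue J, I, M → queue [C, E, H, J, I, M]
Visit C; enqueue A → queue [E, H, J, I, M, A]
Visit E → queue [H, J, I, M, A]
Visit H → queue [J, I, M, A]
Visit J → queue [I, M, A]
Visit I; enqueue L → queue [M, A, L]
Visit M; enqueue B, F → queue [A, L, B, F]
Visit A → queue [L, B, F]
Visit L → queue [B, F]
Visit B → queue [F]
Visit F → queue []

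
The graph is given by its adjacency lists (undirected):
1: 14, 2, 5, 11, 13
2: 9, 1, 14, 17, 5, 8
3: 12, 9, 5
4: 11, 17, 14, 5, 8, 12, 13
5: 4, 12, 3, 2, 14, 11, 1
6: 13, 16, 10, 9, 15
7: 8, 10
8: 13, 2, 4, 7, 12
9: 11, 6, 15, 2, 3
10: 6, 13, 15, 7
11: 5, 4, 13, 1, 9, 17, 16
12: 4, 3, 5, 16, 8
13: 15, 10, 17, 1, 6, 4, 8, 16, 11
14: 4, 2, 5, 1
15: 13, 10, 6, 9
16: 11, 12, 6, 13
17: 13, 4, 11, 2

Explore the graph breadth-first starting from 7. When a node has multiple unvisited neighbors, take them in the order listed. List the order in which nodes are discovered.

Visit 7; enqueue 8, 10 → queue [8, 10]
Visit 8; enqueue 13, 2, 4, 12 → queue [10, 13, 2, 4, 12]
Visit 10; enqueue 6, 15 → queue [13, 2, 4, 12, 6, 15]
Visit 13; enqueue 17, 1, 16, 11 → queue [2, 4, 12, 6, 15, 17, 1, 16, 11]
Visit 2; enqueue 9, 14, 5 → queue [4, 12, 6, 15, 17, 1, 16, 11, 9, 14, 5]
Visit 4 → queue [12, 6, 15, 17, 1, 16, 11, 9, 14, 5]
Visit 12; enqueue 3 → queue [6, 15, 17, 1, 16, 11, 9, 14, 5, 3]
Visit 6 → queue [15, 17, 1, 16, 11, 9, 14, 5, 3]
Visit 15 → queue [17, 1, 16, 11, 9, 14, 5, 3]
Visit 17 → queue [1, 16, 11, 9, 14, 5, 3]
Visit 1 → queue [16, 11, 9, 14, 5, 3]
Visit 16 → queue [11, 9, 14, 5, 3]
Visit 11 → queue [9, 14, 5, 3]
Visit 9 → queue [14, 5, 3]
Visit 14 → queue [5, 3]
Visit 5 → queue [3]
Visit 3 → queue []

7 → 8 → 10 → 13 → 2 → 4 → 12 → 6 → 15 → 17 → 1 → 16 → 11 → 9 → 14 → 5 → 3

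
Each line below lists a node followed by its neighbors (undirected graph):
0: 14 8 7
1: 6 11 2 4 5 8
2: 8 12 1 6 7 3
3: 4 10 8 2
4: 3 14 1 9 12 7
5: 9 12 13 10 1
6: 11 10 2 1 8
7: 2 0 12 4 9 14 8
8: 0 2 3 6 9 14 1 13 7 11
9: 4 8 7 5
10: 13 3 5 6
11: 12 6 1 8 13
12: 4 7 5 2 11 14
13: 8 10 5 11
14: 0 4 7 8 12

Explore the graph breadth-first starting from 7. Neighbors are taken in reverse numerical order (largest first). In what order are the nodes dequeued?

Visit 7; enqueue 14, 12, 9, 8, 4, 2, 0 → queue [14, 12, 9, 8, 4, 2, 0]
Visit 14 → queue [12, 9, 8, 4, 2, 0]
Visit 12; enqueue 11, 5 → queue [9, 8, 4, 2, 0, 11, 5]
Visit 9 → queue [8, 4, 2, 0, 11, 5]
Visit 8; enqueue 13, 6, 3, 1 → queue [4, 2, 0, 11, 5, 13, 6, 3, 1]
Visit 4 → queue [2, 0, 11, 5, 13, 6, 3, 1]
Visit 2 → queue [0, 11, 5, 13, 6, 3, 1]
Visit 0 → queue [11, 5, 13, 6, 3, 1]
Visit 11 → queue [5, 13, 6, 3, 1]
Visit 5; enqueue 10 → queue [13, 6, 3, 1, 10]
Visit 13 → queue [6, 3, 1, 10]
Visit 6 → queue [3, 1, 10]
Visit 3 → queue [1, 10]
Visit 1 → queue [10]
Visit 10 → queue []

7 → 14 → 12 → 9 → 8 → 4 → 2 → 0 → 11 → 5 → 13 → 6 → 3 → 1 → 10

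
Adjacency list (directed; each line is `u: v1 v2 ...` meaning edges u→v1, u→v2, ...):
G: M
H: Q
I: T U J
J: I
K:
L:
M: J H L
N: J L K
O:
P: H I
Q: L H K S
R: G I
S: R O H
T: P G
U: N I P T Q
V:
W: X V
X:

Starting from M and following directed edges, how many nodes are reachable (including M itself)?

BFS from M visits: M, H, J, L, Q, I, K, S, T, U, O, R, G, P, N
Reachable nodes: 15 of 18 total.

15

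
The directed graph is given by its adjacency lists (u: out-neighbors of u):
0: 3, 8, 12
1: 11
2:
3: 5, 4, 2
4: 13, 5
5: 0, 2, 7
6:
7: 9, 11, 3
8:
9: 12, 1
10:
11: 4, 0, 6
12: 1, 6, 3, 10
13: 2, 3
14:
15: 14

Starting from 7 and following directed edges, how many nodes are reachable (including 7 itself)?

14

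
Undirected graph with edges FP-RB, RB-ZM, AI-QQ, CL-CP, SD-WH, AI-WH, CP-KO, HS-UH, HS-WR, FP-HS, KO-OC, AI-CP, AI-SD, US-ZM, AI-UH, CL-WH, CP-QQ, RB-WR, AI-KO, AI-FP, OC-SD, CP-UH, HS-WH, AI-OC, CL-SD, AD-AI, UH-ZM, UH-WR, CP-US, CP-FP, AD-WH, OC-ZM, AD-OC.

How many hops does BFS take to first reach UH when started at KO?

2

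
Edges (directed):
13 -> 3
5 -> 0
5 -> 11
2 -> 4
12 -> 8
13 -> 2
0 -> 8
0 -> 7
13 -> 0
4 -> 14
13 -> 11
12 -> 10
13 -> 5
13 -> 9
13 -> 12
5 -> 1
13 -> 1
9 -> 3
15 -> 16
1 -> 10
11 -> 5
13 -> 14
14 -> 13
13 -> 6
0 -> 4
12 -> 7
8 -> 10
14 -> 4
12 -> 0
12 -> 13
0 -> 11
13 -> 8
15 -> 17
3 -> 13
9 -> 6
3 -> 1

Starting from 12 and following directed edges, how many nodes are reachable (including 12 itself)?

15

BFS from 12 visits: 12, 13, 10, 8, 7, 0, 14, 11, 9, 6, 5, 3, 2, 1, 4
Reachable nodes: 15 of 18 total.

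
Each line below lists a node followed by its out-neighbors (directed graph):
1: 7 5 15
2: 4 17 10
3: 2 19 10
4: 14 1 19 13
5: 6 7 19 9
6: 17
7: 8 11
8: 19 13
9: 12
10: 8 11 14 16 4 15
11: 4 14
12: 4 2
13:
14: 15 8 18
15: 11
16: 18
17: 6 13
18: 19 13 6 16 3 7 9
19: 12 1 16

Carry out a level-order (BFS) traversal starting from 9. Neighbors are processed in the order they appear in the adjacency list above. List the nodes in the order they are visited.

Visit 9; enqueue 12 → queue [12]
Visit 12; enqueue 4, 2 → queue [4, 2]
Visit 4; enqueue 14, 1, 19, 13 → queue [2, 14, 1, 19, 13]
Visit 2; enqueue 17, 10 → queue [14, 1, 19, 13, 17, 10]
Visit 14; enqueue 15, 8, 18 → queue [1, 19, 13, 17, 10, 15, 8, 18]
Visit 1; enqueue 7, 5 → queue [19, 13, 17, 10, 15, 8, 18, 7, 5]
Visit 19; enqueue 16 → queue [13, 17, 10, 15, 8, 18, 7, 5, 16]
Visit 13 → queue [17, 10, 15, 8, 18, 7, 5, 16]
Visit 17; enqueue 6 → queue [10, 15, 8, 18, 7, 5, 16, 6]
Visit 10; enqueue 11 → queue [15, 8, 18, 7, 5, 16, 6, 11]
Visit 15 → queue [8, 18, 7, 5, 16, 6, 11]
Visit 8 → queue [18, 7, 5, 16, 6, 11]
Visit 18; enqueue 3 → queue [7, 5, 16, 6, 11, 3]
Visit 7 → queue [5, 16, 6, 11, 3]
Visit 5 → queue [16, 6, 11, 3]
Visit 16 → queue [6, 11, 3]
Visit 6 → queue [11, 3]
Visit 11 → queue [3]
Visit 3 → queue []

9 12 4 2 14 1 19 13 17 10 15 8 18 7 5 16 6 11 3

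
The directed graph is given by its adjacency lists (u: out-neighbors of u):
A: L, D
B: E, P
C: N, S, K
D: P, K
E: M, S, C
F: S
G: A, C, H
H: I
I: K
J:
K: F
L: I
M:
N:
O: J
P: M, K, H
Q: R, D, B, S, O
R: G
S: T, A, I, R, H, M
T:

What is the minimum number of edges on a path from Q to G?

2

Level 0: Q
Level 1: B, D, O, R, S
Level 2: A, E, G, H, I, J, K, M, P, T
Level 3: C, F, L
Level 4: N
G first appears at level 2.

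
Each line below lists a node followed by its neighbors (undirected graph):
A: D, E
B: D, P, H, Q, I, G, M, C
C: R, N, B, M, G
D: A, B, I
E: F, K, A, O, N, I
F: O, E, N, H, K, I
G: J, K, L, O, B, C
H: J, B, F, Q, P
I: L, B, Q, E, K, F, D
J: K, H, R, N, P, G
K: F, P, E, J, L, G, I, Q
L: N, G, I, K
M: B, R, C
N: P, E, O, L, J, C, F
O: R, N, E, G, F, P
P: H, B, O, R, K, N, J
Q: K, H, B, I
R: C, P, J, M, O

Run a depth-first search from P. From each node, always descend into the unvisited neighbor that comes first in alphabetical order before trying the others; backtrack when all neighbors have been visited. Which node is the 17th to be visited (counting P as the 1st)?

Visit P
P → B
B → C
C → G
G → J
J → H
H → F
F → E
E → A
A → D
D → I
I → K
K → L
L → N
N → O
O → R
R → M
K → Q

Visit order: P, B, C, G, J, H, F, E, A, D, I, K, L, N, O, R, M, Q

M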